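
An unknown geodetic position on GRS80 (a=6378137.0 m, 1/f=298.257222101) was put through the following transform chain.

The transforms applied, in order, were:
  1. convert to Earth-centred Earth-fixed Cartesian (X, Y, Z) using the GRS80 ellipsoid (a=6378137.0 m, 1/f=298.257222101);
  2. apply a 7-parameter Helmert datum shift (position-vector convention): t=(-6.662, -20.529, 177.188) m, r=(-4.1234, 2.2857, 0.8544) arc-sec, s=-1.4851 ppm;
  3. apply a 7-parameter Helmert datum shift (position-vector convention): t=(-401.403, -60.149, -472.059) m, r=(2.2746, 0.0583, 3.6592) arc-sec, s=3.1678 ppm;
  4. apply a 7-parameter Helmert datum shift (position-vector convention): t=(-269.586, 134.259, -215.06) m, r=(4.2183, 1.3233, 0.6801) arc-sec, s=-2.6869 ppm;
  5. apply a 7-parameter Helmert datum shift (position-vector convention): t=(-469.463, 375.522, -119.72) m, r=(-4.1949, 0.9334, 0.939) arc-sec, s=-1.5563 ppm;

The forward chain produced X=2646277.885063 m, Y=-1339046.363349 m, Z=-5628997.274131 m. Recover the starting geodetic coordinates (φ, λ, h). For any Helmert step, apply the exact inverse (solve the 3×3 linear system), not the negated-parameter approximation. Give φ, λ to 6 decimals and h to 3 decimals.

φ=-62.361562°, λ=-26.837066°, h=1145.038 m

start: X=2646277.8851, Y=-1339046.3633, Z=-5628997.2741 m
→ Helmert⁻¹: X=2646770.8423, Y=-1339321.5416, Z=-5628901.5754
→ Helmert⁻¹: X=2647079.2346, Y=-1339583.2386, Z=-5628657.2611
→ Helmert⁻¹: X=2647450.0763, Y=-1339627.8777, Z=-5628151.8520
→ Helmert⁻¹: X=2647517.4912, Y=-1339507.7899, Z=-5628334.8384
→ geod (Bowring, a=6378137.000): φ=-62.36156200°, λ=-26.83706600°, h=1145.0380 m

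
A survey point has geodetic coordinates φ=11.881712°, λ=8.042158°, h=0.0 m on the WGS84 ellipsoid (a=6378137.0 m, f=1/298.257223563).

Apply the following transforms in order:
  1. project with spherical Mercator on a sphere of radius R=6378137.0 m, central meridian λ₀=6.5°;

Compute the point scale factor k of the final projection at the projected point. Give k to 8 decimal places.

1.02189434

start: φ=11.881712°, λ=8.042158°, h=0.000 m
→ into merc (λ₀=6.5°): φ=11.88171200°, λ−λ₀=1.54215800°
scale k = 1.02189434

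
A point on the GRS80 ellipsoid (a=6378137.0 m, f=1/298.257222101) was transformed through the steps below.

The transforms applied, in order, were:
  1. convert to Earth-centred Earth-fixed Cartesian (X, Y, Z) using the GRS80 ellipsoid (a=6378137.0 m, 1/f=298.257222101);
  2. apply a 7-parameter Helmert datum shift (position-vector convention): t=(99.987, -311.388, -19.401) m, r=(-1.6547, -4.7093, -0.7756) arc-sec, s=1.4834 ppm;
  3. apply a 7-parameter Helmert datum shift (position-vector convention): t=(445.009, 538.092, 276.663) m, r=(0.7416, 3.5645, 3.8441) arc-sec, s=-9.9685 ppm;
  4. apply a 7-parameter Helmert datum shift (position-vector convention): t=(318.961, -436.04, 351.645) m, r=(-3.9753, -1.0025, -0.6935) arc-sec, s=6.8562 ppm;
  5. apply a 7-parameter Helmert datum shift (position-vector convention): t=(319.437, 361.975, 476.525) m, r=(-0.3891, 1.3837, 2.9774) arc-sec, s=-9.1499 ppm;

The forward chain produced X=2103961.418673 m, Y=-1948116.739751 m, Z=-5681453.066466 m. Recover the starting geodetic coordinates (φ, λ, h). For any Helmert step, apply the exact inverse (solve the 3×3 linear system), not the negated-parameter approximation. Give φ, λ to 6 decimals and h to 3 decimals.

start: X=2103961.4187, Y=-1948116.7398, Z=-5681453.0665 m
→ Helmert⁻¹: X=2103671.2202, Y=-1948516.1909, Z=-5681971.1445
→ Helmert⁻¹: X=2103316.7701, Y=-1947950.2084, Z=-5682331.5958
→ Helmert⁻¹: X=2102954.6113, Y=-1948567.3475, Z=-5682621.5590
→ Helmert⁻¹: X=2102729.0879, Y=-1948199.5753, Z=-5682657.3654
→ geod (Bowring, a=6378137.000): φ=-63.38645100°, λ=-42.81541500°, h=3638.3820 m

φ=-63.386451°, λ=-42.815415°, h=3638.382 m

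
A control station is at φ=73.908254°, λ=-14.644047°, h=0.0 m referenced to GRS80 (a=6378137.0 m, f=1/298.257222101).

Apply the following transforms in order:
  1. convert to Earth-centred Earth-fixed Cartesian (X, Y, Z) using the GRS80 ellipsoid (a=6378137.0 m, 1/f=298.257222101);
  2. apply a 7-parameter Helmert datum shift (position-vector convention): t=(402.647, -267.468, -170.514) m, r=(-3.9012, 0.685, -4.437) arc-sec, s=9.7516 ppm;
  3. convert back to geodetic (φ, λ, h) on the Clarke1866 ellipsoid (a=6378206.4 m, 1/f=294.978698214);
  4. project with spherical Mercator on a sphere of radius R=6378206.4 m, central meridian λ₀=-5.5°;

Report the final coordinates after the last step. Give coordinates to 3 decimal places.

start: φ=73.908254°, λ=-14.644047°, h=0.000 m
→ ECEF (a=6378137.000, f=1/298.257222101): X=1715748.9703, Y=-448327.9166, Z=6106108.4145
→ Helmert 7p (PV): X=1716178.9828, Y=-448521.1753, Z=6106000.2263
→ geod (Bowring, a=6378206.400): φ=73.90512187°, λ=-14.64657511°, h=175.0995 m
→ merc (R=6378206.4, λ₀=-5.5°): E=-1018203.1629, N=12477473.4931

E=-1018203.163 m, N=12477473.493 m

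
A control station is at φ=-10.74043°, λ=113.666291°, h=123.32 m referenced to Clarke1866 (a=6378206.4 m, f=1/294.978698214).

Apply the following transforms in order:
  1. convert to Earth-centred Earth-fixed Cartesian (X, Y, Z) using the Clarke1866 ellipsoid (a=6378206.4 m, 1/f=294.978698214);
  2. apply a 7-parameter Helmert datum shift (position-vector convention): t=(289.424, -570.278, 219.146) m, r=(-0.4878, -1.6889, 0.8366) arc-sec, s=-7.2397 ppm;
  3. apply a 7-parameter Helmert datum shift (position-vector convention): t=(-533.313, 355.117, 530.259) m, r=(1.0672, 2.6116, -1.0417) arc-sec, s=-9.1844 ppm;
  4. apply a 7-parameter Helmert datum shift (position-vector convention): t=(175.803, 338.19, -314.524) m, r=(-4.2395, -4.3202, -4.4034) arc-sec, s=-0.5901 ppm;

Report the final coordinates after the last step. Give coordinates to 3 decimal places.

X=-2515639.376 m, Y=5740299.439 m, Z=-1180446.734 m

start: φ=-10.740430°, λ=113.666291°, h=123.320 m
→ ECEF (a=6378206.400, f=1/294.978698214): X=-2515761.7685, Y=5740238.7947, Z=-1180758.3998
→ Helmert 7p (PV): X=-2515467.7451, Y=5739613.9629, Z=-1180564.8795
→ Helmert 7p (PV): X=-2515963.9160, Y=5739935.1769, Z=-1179962.2326
→ Helmert 7p (PV): X=-2515639.3764, Y=5740299.4387, Z=-1180446.7337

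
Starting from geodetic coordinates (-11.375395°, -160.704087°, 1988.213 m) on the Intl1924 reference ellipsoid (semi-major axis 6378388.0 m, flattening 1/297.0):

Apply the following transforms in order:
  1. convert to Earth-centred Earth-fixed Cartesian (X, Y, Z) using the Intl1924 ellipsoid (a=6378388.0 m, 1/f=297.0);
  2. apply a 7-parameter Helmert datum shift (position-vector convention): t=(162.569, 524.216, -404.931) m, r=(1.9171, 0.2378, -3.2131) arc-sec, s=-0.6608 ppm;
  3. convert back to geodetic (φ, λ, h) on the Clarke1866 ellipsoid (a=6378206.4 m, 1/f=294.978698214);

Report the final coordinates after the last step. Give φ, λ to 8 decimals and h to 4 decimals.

start: φ=-11.375395°, λ=-160.704087°, h=1988.213 m
→ ECEF (a=6378388.000, f=1/297.0): X=-5904431.9427, Y=-2067229.8478, Z=-1250148.1333
→ Helmert 7p (PV): X=-5904299.1157, Y=-2066600.6699, Z=-1250564.6447
→ geod (Bowring, a=6378206.400): φ=-11.38019012°, λ=-160.70912404°, h=1930.9640 m

φ=-11.38019012°, λ=-160.70912404°, h=1930.9640 m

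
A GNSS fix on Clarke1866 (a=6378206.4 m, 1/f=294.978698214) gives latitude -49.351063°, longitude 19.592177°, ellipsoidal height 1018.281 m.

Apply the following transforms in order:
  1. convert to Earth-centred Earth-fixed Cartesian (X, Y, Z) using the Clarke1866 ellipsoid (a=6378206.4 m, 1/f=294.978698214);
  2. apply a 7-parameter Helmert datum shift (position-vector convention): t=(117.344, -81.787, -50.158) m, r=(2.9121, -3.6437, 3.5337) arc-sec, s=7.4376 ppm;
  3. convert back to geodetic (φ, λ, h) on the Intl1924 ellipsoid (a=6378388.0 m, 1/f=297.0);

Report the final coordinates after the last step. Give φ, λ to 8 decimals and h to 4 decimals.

φ=-49.34826186°, λ=19.59204582°, h=891.5529 m

start: φ=-49.351063°, λ=19.592177°, h=1018.281 m
→ ECEF (a=6378206.400, f=1/294.978698214): X=3922624.5771, Y=1396180.3179, Z=-4816650.9104
→ Helmert 7p (PV): X=3922832.2642, Y=1396244.1207, Z=-4816647.8867
→ geod (Bowring, a=6378388.000): φ=-49.34826186°, λ=19.59204582°, h=891.5529 m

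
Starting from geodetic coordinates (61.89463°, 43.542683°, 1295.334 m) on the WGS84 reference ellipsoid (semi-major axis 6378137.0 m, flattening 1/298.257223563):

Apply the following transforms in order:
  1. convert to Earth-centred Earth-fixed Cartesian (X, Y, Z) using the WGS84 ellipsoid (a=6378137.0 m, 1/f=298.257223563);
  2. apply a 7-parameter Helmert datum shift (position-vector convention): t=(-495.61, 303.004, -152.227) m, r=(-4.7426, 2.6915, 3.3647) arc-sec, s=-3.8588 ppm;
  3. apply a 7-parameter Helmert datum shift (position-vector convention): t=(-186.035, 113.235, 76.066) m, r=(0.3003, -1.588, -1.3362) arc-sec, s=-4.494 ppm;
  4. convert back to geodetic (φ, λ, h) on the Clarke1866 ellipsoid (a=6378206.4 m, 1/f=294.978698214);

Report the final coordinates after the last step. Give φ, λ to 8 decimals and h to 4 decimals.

φ=61.89665820°, λ=43.55918423°, h=1192.6296 m

start: φ=61.894630°, λ=43.542683°, h=1295.334 m
→ ECEF (a=6378137.000, f=1/298.257223563): X=2184131.8820, Y=2075758.2898, Z=5604135.3198
→ Helmert 7p (PV): X=2183667.1099, Y=2076217.7666, Z=5603885.2402
→ Helmert 7p (PV): X=2183441.5681, Y=2076299.3665, Z=5603955.9567
→ geod (Bowring, a=6378206.400): φ=61.89665820°, λ=43.55918423°, h=1192.6296 m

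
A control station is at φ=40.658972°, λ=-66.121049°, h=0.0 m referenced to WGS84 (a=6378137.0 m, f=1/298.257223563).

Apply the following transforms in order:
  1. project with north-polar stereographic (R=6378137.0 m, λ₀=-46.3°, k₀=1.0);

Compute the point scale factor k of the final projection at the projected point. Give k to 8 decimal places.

start: φ=40.658972°, λ=-66.121049°, h=0.000 m
→ into stereo (λ₀=-46.3°): φ=40.65897200°, λ−λ₀=-19.82104900°
scale k = 1.21097969

1.21097969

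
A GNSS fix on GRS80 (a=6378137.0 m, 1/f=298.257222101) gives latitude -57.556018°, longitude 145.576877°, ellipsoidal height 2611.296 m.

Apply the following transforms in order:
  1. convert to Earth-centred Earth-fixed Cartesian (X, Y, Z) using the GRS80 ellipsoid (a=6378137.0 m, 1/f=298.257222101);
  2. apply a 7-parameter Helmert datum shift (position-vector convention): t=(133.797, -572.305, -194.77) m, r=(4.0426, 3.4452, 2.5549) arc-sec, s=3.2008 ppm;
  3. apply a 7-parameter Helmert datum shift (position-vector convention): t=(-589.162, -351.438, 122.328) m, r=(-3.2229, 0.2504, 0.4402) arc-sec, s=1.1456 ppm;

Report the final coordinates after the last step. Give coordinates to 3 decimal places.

start: φ=-57.556018°, λ=145.576877°, h=2611.296 m
→ ECEF (a=6378137.000, f=1/298.257222101): X=-2830426.5569, Y=1939711.7978, Z=-5361575.8203
→ Helmert 7p (PV): X=-2830415.3995, Y=1939215.7245, Z=-5361702.4588
→ Helmert 7p (PV): X=-2831018.4515, Y=1938776.6905, Z=-5361613.1375

X=-2831018.452 m, Y=1938776.690 m, Z=-5361613.137 m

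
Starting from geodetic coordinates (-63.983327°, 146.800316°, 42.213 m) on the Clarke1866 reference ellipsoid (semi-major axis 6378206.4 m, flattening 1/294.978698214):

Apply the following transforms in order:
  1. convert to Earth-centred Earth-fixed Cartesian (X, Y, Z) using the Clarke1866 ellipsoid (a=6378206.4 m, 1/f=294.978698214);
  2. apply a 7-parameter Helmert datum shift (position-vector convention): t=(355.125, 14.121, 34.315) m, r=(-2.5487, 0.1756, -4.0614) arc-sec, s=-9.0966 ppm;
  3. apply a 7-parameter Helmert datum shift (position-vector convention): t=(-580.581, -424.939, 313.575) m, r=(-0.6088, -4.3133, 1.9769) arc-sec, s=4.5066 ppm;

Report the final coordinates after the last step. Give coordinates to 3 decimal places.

X=-2347540.306 m, Y=1535631.924 m, Z=-5708441.716 m

start: φ=-63.983327°, λ=146.800316°, h=42.213 m
→ ECEF (a=6378206.400, f=1/294.978698214): X=-2347455.6682, Y=1536113.4547, Z=-5708745.2124
→ Helmert 7p (PV): X=-2347053.8031, Y=1536089.2846, Z=-5708675.9496
→ Helmert 7p (PV): X=-2347540.3064, Y=1535631.9237, Z=-5708441.7157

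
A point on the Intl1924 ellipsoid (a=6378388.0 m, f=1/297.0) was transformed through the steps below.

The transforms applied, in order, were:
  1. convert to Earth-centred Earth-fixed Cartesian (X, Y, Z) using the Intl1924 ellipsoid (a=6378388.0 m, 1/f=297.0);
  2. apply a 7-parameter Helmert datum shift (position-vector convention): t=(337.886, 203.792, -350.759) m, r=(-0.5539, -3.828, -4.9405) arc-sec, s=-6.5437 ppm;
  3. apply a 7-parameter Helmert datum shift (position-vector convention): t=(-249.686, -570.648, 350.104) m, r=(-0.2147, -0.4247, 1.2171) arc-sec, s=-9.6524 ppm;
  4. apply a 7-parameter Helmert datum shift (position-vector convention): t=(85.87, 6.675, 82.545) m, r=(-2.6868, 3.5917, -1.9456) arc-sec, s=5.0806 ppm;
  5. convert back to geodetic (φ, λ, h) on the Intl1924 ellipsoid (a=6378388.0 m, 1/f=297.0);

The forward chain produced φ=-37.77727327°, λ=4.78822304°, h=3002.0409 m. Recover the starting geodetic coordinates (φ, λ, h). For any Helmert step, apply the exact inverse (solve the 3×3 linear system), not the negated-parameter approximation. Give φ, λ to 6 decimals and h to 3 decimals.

start: φ=-37.777273°, λ=4.788223°, h=3002.041 m
→ ECEF (a=6378388.000, f=1/297.0): X=5032584.7100, Y=421556.2377, Z=-3887835.6521
→ Helmert⁻¹: X=5032536.9934, Y=421645.5330, Z=-3887805.3201
→ Helmert⁻¹: X=5032829.7437, Y=422194.6066, Z=-3888202.8777
→ Helmert⁻¹: X=5032442.5227, Y=422124.5549, Z=-3887969.8216
→ geod (Bowring, a=6378388.000): φ=-37.77874800°, λ=4.79478300°, h=3009.7640 m

φ=-37.778748°, λ=4.794783°, h=3009.764 m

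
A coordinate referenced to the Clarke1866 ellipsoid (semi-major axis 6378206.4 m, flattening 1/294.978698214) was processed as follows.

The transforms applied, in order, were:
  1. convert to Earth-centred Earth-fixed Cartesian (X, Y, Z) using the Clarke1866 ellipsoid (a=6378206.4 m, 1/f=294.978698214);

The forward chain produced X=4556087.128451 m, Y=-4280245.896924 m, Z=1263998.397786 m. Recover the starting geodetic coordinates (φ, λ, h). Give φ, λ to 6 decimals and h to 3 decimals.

φ=11.506825°, λ=-43.211995°, h=430.915 m

start: X=4556087.1285, Y=-4280245.8969, Z=1263998.3978 m
→ geod (Bowring, a=6378206.400): φ=11.50682500°, λ=-43.21199500°, h=430.9150 m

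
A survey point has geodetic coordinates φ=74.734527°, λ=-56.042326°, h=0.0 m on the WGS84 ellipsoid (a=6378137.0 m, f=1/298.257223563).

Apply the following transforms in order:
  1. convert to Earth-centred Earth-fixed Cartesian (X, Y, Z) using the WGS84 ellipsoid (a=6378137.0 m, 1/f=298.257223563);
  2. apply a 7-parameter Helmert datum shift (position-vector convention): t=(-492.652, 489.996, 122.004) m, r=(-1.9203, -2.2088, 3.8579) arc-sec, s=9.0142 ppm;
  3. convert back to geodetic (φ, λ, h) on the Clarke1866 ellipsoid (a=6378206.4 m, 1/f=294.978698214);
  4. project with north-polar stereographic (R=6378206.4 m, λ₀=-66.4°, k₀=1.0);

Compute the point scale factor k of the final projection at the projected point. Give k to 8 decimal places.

1.01793955

start: φ=74.734527°, λ=-56.042326°, h=0.000 m
→ ECEF (a=6378137.000, f=1/298.257223563): X=940965.8241, Y=-1397264.6191, Z=6131030.2531
→ Helmert 7p (PV): X=940442.1332, Y=-1396712.5390, Z=6131230.6084
→ geod (Bowring, a=6378206.400): φ=74.74257131°, λ=-56.04661326°, h=147.7334 m
→ into stereo (λ₀=-66.4°): φ=74.74257131°, λ−λ₀=10.35338674°
scale k = 1.01793955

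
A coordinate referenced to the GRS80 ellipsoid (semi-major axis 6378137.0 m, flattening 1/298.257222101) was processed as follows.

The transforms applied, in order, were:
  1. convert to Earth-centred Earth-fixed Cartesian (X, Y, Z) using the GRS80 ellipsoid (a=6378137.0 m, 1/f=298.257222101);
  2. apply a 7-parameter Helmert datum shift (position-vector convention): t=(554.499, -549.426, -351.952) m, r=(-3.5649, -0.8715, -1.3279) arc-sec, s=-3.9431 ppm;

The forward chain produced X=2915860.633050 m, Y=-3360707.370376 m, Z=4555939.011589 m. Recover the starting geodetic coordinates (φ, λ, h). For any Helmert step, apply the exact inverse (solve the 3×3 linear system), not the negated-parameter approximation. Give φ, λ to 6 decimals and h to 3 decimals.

start: X=2915860.6330, Y=-3360707.3704, Z=4555939.0116 m
→ Helmert⁻¹: X=2915358.5129, Y=-3360231.1713, Z=4556238.5365
→ geod (Bowring, a=6378137.000): φ=45.87687000°, λ=-49.05487900°, h=708.5110 m

φ=45.876870°, λ=-49.054879°, h=708.511 m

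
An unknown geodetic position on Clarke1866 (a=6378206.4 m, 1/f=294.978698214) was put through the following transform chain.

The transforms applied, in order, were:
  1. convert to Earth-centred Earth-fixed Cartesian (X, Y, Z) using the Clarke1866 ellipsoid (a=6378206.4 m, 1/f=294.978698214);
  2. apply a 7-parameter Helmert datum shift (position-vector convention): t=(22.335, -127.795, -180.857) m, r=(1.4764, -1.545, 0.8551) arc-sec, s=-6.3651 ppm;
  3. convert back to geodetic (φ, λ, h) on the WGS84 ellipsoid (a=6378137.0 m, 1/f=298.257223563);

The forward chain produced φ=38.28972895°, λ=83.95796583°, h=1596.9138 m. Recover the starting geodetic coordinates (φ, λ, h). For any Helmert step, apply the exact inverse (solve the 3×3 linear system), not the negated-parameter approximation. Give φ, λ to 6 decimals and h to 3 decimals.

start: φ=38.289729°, λ=83.957966°, h=1596.914 m
→ ECEF (a=6378137.000, f=1/298.257223563): X=527744.8412, Y=4985967.1920, Z=3931725.4881
→ Helmert⁻¹: X=527775.9874, Y=4986152.6799, Z=3931891.7292
→ geod (Bowring, a=6378206.400): φ=38.29193900°, λ=83.95783500°, h=1869.0370 m

φ=38.291939°, λ=83.957835°, h=1869.037 m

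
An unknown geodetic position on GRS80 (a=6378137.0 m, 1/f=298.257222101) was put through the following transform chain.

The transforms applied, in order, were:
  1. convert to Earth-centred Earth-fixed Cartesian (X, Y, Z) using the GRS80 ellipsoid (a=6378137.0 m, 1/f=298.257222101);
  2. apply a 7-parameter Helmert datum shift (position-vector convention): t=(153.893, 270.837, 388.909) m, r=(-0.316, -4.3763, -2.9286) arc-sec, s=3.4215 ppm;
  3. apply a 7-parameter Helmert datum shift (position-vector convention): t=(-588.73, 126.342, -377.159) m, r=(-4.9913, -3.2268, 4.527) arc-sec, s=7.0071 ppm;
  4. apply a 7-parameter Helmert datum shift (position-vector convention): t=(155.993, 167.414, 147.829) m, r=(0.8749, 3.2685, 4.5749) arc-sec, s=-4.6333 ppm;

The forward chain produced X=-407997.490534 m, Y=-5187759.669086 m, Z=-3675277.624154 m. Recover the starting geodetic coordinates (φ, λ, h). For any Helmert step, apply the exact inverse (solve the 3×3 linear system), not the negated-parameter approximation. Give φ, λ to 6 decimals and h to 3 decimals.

start: X=-407997.4905, Y=-5187759.6691, Z=-3675277.6242 m
→ Helmert⁻¹: X=-408212.2009, Y=-5187957.6562, Z=-3675426.9457
→ Helmert⁻¹: X=-407791.9711, Y=-5187949.7620, Z=-3675143.1966
→ Helmert⁻¹: X=-407948.7880, Y=-5188203.0088, Z=-3675518.8228
→ geod (Bowring, a=6378137.000): φ=-35.41349000°, λ=-94.49592100°, h=291.7970 m

φ=-35.413490°, λ=-94.495921°, h=291.797 m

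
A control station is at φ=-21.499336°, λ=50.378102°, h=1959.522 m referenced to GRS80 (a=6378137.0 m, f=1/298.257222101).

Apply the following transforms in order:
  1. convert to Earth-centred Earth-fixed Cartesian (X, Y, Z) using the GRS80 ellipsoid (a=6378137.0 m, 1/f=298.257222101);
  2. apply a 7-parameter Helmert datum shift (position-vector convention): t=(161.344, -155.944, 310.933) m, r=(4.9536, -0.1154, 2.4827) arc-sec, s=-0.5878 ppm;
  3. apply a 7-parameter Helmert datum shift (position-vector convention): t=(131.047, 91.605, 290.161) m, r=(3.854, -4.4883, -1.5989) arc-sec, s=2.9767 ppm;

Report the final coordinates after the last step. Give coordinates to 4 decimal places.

X=3787648.2506 m, Y=4574578.0294 m, Z=-2322765.2796 m

start: φ=-21.499336°, λ=50.378102°, h=1959.522 m
→ ECEF (a=6378137.000, f=1/298.257222101): X=3787314.5598, Y=4574516.0009, Z=-2323640.6899
→ Helmert 7p (PV): X=3787419.9166, Y=4574458.7578, Z=-2323216.4119
→ Helmert 7p (PV): X=3787648.2506, Y=4574578.0294, Z=-2322765.2796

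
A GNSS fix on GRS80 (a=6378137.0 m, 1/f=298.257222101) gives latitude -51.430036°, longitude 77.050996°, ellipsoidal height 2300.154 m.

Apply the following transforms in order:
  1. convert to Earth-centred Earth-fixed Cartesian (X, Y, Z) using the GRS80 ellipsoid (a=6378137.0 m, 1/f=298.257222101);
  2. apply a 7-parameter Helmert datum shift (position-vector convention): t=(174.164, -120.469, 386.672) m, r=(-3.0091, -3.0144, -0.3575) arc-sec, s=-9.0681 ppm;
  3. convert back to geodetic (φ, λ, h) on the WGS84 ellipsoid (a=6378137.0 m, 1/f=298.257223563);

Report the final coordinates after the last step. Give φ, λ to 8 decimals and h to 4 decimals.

start: φ=-51.430036°, λ=77.050996°, h=2300.154 m
→ ECEF (a=6378137.000, f=1/298.257222101): X=893236.1671, Y=3884802.7117, Z=-4965311.4568
→ Helmert 7p (PV): X=893481.5278, Y=3884573.0308, Z=-4964923.3781
→ geod (Bowring, a=6378137.000): φ=-51.42904811°, λ=77.04681900°, h=1891.4648 m

φ=-51.42904811°, λ=77.04681900°, h=1891.4648 m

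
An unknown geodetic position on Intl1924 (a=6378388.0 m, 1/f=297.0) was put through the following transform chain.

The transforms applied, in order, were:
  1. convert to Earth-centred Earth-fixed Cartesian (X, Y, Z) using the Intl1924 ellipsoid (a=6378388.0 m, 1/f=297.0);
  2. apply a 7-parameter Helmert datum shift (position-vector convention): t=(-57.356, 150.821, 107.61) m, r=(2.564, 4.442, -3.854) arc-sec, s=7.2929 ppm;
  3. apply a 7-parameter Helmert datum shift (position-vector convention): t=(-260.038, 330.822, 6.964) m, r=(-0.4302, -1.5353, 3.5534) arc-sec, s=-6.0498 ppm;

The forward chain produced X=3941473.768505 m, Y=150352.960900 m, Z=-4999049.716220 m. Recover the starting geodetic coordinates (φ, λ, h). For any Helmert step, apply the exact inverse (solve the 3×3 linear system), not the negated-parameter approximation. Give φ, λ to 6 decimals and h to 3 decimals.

start: X=3941473.7685, Y=150352.9609, Z=-4999049.7162 m
→ Helmert⁻¹: X=3941723.0267, Y=149965.5675, Z=-4999115.9505
→ Helmert⁻¹: X=3941856.4943, Y=149825.1644, Z=-4999104.0748
→ geod (Bowring, a=6378388.000): φ=-51.91137500°, λ=2.17669500°, h=2896.2100 m

φ=-51.911375°, λ=2.176695°, h=2896.210 m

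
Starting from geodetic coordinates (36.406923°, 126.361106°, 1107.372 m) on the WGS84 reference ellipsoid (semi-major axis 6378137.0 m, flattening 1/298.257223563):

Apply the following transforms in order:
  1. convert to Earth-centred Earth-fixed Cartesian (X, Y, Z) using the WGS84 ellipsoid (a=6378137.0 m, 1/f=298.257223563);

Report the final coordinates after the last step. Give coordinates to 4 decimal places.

X=-3047494.4302 m, Y=4139400.9302 m, Z=3765284.1565 m

start: φ=36.406923°, λ=126.361106°, h=1107.372 m
→ ECEF (a=6378137.000, f=1/298.257223563): X=-3047494.4302, Y=4139400.9302, Z=3765284.1565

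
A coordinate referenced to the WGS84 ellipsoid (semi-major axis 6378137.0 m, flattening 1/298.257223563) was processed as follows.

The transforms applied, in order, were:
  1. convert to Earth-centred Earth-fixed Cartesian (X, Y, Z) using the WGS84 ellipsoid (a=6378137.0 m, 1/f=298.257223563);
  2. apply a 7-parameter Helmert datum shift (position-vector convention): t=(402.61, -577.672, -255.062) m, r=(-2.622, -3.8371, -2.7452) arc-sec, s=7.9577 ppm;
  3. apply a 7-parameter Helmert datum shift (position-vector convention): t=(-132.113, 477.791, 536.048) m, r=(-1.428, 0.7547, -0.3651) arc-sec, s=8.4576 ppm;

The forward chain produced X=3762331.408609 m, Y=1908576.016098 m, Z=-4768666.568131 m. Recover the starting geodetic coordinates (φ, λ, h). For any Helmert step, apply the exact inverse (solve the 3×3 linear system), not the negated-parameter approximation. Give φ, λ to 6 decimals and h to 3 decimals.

start: X=3762331.4086, Y=1908576.0161, Z=-4768666.5681 m
→ Helmert⁻¹: X=3762445.7727, Y=1908121.7644, Z=-4769135.3039
→ Helmert⁻¹: X=3761899.1068, Y=1908794.9364, Z=-4768888.0104
→ geod (Bowring, a=6378137.000): φ=-48.69558900°, λ=26.90332600°, h=807.1100 m

φ=-48.695589°, λ=26.903326°, h=807.110 m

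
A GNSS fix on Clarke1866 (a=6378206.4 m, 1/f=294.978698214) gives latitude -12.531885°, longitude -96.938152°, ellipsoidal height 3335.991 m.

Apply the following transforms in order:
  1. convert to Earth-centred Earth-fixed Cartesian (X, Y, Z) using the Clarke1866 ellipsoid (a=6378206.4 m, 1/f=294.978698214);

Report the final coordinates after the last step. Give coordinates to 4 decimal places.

start: φ=-12.531885°, λ=-96.938152°, h=3335.991 m
→ ECEF (a=6378206.400, f=1/294.978698214): X=-752630.7591, Y=-6184871.9209, Z=-1375537.0106

X=-752630.7591 m, Y=-6184871.9209 m, Z=-1375537.0106 m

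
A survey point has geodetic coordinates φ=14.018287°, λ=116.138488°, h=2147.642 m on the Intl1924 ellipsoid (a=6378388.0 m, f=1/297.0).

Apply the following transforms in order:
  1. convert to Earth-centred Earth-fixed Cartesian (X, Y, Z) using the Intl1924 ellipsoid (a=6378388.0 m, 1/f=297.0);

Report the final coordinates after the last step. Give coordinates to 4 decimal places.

start: φ=14.018287°, λ=116.138488°, h=2147.642 m
→ ECEF (a=6378388.000, f=1/297.0): X=-2727720.9939, Y=5558517.1527, Z=1535483.1022

X=-2727720.9939 m, Y=5558517.1527 m, Z=1535483.1022 m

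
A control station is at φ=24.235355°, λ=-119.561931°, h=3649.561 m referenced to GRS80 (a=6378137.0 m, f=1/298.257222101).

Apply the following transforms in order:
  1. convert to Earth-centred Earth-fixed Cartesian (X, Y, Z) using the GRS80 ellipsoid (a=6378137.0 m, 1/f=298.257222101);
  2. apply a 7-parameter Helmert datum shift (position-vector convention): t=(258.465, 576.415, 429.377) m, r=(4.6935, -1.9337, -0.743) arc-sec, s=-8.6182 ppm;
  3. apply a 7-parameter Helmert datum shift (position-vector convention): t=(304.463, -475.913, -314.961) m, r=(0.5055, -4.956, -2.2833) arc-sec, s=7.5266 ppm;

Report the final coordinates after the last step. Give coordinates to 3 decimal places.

X=-2872268.271 m, Y=-5064568.881 m, Z=2603461.858 m

start: φ=24.235355°, λ=-119.561931°, h=3649.561 m
→ ECEF (a=6378137.000, f=1/298.257222101): X=-2872673.0628, Y=-5064651.4366, Z=2603573.8844
→ Helmert 7p (PV): X=-2872432.4920, Y=-5064080.2688, Z=2603838.6488
→ Helmert 7p (PV): X=-2872268.2711, Y=-5064568.8811, Z=2603461.8576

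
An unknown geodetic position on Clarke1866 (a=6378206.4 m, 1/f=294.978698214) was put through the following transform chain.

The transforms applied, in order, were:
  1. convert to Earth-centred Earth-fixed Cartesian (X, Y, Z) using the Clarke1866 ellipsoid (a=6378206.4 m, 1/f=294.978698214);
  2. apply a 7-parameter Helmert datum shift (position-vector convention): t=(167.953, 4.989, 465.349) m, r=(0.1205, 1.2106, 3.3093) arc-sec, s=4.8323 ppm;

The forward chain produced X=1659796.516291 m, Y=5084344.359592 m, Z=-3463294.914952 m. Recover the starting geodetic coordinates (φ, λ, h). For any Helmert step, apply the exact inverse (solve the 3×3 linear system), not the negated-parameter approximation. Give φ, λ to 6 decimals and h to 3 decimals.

φ=-33.106071°, λ=71.921164°, h=184.805 m

start: X=1659796.5163, Y=5084344.3596, Z=-3463294.9150 m
→ Helmert⁻¹: X=1659722.4447, Y=5084286.1497, Z=-3463736.7552
→ geod (Bowring, a=6378206.400): φ=-33.10607100°, λ=71.92116400°, h=184.8050 m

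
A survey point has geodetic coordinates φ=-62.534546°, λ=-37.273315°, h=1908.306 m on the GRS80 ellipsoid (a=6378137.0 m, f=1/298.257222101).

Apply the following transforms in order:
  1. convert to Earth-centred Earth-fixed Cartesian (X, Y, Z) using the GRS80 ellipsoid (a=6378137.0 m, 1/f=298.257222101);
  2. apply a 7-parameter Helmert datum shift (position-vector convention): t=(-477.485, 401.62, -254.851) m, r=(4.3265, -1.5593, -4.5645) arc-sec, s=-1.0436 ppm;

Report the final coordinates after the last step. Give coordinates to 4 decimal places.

X=2347278.4080 m, Y=-1786313.0420 m, Z=-5638200.1798 m

start: φ=-62.534546°, λ=-37.273315°, h=1908.306 m
→ ECEF (a=6378137.000, f=1/298.257222101): X=2347755.2623, Y=-1786782.8306, Z=-5637931.4823
→ Helmert 7p (PV): X=2347278.4080, Y=-1786313.0420, Z=-5638200.1798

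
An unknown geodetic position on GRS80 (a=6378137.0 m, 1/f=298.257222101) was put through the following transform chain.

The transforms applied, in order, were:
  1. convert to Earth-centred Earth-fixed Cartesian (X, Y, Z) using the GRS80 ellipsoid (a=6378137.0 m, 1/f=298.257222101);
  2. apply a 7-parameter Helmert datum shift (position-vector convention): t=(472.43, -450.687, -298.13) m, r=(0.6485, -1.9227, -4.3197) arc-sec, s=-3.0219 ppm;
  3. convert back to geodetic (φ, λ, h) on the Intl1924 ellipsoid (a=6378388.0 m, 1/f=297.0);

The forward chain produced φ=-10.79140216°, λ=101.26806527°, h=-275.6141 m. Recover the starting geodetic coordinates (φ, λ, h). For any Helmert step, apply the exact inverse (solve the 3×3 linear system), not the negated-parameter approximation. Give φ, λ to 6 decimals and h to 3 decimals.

φ=-10.787620°, λ=101.272802°, h=460.543 m

start: φ=-10.791402°, λ=101.268065°, h=-275.614 m
→ ECEF (a=6378388.000, f=1/297.0): X=-1224384.5770, Y=6145269.9464, Z=-1186310.1723
→ Helmert⁻¹: X=-1225000.4705, Y=6145709.8218, Z=-1186023.5296
→ geod (Bowring, a=6378137.000): φ=-10.78762000°, λ=101.27280200°, h=460.5430 m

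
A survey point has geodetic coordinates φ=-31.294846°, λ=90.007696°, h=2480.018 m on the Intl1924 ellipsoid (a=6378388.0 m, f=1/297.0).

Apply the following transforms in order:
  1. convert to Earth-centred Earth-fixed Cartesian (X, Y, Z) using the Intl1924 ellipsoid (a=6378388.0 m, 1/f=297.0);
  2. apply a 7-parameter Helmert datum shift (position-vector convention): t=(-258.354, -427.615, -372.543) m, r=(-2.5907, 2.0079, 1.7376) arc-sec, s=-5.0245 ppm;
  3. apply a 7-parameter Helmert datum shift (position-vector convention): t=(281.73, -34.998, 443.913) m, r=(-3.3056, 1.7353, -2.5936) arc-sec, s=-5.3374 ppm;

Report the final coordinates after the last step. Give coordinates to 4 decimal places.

start: φ=-31.294846°, λ=90.007696°, h=2480.018 m
→ ECEF (a=6378388.000, f=1/297.0): X=-733.0459, Y=5457437.1279, Z=-3295207.6429
→ Helmert 7p (PV): X=-1069.4474, Y=5456940.6980, Z=-3295632.1674
→ Helmert 7p (PV): X=-746.8217, Y=5456823.7721, Z=-3295258.1078

X=-746.8217 m, Y=5456823.7721 m, Z=-3295258.1078 m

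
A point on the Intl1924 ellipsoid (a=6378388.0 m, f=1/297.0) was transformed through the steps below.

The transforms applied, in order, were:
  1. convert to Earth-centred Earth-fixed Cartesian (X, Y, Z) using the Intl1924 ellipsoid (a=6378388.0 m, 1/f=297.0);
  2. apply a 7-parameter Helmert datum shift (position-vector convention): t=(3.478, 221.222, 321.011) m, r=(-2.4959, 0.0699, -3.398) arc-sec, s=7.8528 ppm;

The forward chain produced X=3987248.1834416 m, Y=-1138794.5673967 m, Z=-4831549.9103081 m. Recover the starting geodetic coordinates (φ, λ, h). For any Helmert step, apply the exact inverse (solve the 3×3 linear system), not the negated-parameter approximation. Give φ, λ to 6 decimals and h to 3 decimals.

φ=-49.554631°, λ=-15.941052°, h=1251.537 m

start: X=3987248.1834, Y=-1138794.5674, Z=-4831549.9103 m
→ Helmert⁻¹: X=3987233.7940, Y=-1138882.6919, Z=-4831845.4077
→ geod (Bowring, a=6378388.000): φ=-49.55463100°, λ=-15.94105200°, h=1251.5370 m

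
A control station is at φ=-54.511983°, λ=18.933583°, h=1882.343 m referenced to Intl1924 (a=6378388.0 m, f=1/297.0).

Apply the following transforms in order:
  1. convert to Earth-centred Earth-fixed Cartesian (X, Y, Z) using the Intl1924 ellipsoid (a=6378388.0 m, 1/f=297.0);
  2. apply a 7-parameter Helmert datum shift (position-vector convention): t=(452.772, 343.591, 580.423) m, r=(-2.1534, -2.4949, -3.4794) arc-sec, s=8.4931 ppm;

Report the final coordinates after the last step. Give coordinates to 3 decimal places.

X=3511951.199 m, Y=1204756.506 m, Z=-5171105.697 m

start: φ=-54.511983°, λ=18.933583°, h=1882.343 m
→ ECEF (a=6378388.000, f=1/297.0): X=3511385.7309, Y=1204515.9100, Z=-5171672.0940
→ Helmert 7p (PV): X=3511951.1992, Y=1204756.5058, Z=-5171105.6970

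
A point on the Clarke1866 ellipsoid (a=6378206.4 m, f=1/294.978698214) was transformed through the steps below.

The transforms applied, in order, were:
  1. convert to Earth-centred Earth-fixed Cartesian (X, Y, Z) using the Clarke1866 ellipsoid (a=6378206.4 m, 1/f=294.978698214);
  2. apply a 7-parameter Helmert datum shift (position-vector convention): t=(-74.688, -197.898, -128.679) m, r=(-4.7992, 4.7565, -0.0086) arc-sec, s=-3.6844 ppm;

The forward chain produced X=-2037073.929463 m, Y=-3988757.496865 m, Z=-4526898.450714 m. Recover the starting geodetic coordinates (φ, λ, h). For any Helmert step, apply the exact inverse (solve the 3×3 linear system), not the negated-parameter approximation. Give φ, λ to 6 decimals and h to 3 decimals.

φ=-45.502706°, λ=-117.053299°, h=630.393 m

start: X=-2037073.9295, Y=-3988757.4969, Z=-4526898.4507 m
→ Helmert⁻¹: X=-2036902.1887, Y=-3988469.0505, Z=-4526926.2219
→ geod (Bowring, a=6378206.400): φ=-45.50270600°, λ=-117.05329900°, h=630.3930 m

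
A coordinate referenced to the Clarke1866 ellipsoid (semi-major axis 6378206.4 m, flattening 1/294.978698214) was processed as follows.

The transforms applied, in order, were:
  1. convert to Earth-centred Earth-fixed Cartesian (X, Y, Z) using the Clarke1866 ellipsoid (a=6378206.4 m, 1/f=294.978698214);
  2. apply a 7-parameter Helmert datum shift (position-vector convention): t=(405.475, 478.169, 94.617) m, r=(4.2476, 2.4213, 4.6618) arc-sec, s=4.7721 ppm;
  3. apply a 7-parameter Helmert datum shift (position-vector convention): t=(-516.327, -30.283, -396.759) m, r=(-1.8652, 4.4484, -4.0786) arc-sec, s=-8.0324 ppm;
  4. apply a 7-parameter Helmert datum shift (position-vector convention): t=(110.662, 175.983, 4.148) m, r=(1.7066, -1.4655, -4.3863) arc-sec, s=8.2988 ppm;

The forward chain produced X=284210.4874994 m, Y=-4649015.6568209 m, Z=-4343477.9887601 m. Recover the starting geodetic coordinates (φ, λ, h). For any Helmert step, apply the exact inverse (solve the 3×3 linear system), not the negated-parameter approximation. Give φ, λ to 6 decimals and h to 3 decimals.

start: X=284210.4875, Y=-4649015.6568, Z=-4343477.9888 m
→ Helmert⁻¹: X=284165.4748, Y=-4649182.9512, Z=-4343409.6438
→ Helmert⁻¹: X=284869.6838, Y=-4649145.1060, Z=-4343083.6673
→ Helmert⁻¹: X=284408.7456, Y=-4649696.9510, Z=-4343058.4687
→ geod (Bowring, a=6378206.400): φ=-43.18781000°, λ=-86.49974100°, h=763.1880 m

φ=-43.187810°, λ=-86.499741°, h=763.188 m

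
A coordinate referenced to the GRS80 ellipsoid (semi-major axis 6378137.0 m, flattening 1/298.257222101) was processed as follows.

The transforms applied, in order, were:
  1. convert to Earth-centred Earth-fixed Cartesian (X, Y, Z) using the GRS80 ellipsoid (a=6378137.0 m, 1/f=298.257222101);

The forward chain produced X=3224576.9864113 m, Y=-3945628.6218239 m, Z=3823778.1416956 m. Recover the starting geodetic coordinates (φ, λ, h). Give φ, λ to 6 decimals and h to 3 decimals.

φ=37.069372°, λ=-50.742484°, h=396.933 m

start: X=3224576.9864, Y=-3945628.6218, Z=3823778.1417 m
→ geod (Bowring, a=6378137.000): φ=37.06937200°, λ=-50.74248400°, h=396.9330 m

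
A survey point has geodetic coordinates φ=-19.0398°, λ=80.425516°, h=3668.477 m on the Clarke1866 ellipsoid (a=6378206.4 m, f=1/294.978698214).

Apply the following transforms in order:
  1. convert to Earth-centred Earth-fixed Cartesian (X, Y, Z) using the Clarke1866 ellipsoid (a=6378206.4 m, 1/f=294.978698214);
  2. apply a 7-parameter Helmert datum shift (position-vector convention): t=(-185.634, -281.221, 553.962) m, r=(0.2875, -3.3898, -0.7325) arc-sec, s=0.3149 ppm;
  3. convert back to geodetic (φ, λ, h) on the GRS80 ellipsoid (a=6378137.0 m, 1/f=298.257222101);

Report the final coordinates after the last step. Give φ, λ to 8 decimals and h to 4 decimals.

start: φ=-19.039800°, λ=80.425516°, h=3668.477 m
→ ECEF (a=6378206.400, f=1/294.978698214): X=1003784.2116, Y=5950844.2073, Z=-2068587.3120
→ Helmert 7p (PV): X=1003654.0224, Y=5950564.1788, Z=-2068009.2105
→ geod (Bowring, a=6378137.000): φ=-19.03442139°, λ=80.42629264°, h=3242.5801 m

φ=-19.03442139°, λ=80.42629264°, h=3242.5801 m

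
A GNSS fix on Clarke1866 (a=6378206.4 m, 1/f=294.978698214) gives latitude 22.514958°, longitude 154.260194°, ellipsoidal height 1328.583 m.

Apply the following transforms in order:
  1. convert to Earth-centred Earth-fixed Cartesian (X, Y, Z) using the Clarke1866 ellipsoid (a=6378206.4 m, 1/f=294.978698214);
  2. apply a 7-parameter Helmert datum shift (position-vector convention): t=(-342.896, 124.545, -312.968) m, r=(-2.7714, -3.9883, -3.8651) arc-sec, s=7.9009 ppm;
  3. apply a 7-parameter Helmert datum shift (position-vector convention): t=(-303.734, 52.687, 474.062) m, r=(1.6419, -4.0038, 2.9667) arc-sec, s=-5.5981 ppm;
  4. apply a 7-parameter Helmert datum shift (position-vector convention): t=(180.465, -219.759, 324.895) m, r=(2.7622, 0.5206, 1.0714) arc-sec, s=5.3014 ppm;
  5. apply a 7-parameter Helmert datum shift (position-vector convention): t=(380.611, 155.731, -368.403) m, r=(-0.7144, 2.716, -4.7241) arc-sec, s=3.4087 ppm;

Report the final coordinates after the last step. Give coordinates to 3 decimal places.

X=-5311305.459 m, Y=2560883.501 m, Z=2427587.380 m

start: φ=22.514958°, λ=154.260194°, h=1328.583 m
→ ECEF (a=6378206.400, f=1/294.978698214): X=-5311161.9475, Y=2560635.7065, Z=2427554.0998
→ Helmert 7p (PV): X=-5311545.7627, Y=2560912.6241, Z=2427123.2099
→ Helmert 7p (PV): X=-5311903.7080, Y=2560855.2594, Z=2427500.9680
→ Helmert 7p (PV): X=-5311758.5785, Y=2560588.9766, Z=2427886.4331
→ Helmert 7p (PV): X=-5311305.4587, Y=2560883.5010, Z=2427587.3804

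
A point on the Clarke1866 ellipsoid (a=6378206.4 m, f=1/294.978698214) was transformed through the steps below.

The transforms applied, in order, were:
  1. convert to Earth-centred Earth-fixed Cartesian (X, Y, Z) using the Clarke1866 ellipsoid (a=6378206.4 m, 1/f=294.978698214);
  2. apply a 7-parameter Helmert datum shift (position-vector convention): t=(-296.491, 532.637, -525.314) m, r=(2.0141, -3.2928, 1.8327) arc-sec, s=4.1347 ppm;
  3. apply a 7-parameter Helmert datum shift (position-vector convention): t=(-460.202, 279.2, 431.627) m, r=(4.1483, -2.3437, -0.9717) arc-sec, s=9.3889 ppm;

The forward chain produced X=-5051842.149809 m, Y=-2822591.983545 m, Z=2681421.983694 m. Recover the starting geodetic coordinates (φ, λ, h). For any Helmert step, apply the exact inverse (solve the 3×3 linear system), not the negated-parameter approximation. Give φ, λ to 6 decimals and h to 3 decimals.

start: X=-5051842.1498, Y=-2822591.9835, Z=2681421.9837 m
→ Helmert⁻¹: X=-5051290.7593, Y=-2822814.5558, Z=2681079.3522
→ Helmert⁻¹: X=-5050955.6587, Y=-2823264.4547, Z=2681701.7799
→ geod (Bowring, a=6378206.400): φ=25.01384700°, λ=-150.79670900°, h=3288.9540 m

φ=25.013847°, λ=-150.796709°, h=3288.954 m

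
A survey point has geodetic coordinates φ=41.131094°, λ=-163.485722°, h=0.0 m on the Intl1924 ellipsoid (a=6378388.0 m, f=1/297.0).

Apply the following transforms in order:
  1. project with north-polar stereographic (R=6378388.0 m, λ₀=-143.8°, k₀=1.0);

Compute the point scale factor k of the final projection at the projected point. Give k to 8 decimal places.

1.20642971

start: φ=41.131094°, λ=-163.485722°, h=0.000 m
→ into stereo (λ₀=-143.8°): φ=41.13109400°, λ−λ₀=-19.68572200°
scale k = 1.20642971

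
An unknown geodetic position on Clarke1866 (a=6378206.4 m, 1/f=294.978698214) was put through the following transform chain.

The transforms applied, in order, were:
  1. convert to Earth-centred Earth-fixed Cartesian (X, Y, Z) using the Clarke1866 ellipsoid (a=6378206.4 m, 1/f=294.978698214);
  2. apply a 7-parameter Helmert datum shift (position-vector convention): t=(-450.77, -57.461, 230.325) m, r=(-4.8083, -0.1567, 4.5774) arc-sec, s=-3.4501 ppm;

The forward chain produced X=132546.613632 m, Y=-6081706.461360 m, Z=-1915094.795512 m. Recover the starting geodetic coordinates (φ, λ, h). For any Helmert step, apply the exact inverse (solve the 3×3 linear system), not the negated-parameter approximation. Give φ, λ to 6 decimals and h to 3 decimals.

φ=-17.590227°, λ=-88.748495°, h=1283.583 m

start: X=132546.6136, Y=-6081706.4614, Z=-1915094.7955 m
→ Helmert⁻¹: X=132861.4246, Y=-6081628.2790, Z=-1915473.6002
→ geod (Bowring, a=6378206.400): φ=-17.59022700°, λ=-88.74849500°, h=1283.5830 m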